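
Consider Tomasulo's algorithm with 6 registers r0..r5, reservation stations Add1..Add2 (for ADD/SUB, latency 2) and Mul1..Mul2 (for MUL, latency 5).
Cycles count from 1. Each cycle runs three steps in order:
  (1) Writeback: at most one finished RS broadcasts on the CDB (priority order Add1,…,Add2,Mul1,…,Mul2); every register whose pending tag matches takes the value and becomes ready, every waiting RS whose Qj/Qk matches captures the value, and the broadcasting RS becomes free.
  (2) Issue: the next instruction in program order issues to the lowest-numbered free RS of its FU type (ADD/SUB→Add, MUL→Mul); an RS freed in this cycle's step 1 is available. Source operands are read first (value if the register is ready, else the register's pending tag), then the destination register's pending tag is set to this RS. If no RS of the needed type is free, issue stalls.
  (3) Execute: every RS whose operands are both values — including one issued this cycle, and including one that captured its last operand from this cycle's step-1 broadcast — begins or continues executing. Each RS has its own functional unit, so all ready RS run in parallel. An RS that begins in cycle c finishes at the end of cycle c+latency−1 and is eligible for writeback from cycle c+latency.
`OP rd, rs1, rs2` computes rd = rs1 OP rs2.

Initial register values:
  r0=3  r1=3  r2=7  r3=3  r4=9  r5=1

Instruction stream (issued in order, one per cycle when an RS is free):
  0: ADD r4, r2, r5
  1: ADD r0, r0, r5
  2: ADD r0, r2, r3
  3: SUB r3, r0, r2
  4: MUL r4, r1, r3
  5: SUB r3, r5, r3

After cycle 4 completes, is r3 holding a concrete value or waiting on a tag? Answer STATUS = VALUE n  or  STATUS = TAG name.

STATUS = TAG Add2

c1: issue ADD r4<-Add1 | r0:3,r1:3,r2:7,r3:3,r4:Add1,r5:1
c2: issue ADD r0<-Add2 | r0:Add2,r1:3,r2:7,r3:3,r4:Add1,r5:1
c3: CDB Add1=8; issue ADD r0<-Add1 | r0:Add1,r1:3,r2:7,r3:3,r4:8,r5:1
c4: CDB Add2=4; issue SUB r3<-Add2 | r0:Add1,r1:3,r2:7,r3:Add2,r4:8,r5:1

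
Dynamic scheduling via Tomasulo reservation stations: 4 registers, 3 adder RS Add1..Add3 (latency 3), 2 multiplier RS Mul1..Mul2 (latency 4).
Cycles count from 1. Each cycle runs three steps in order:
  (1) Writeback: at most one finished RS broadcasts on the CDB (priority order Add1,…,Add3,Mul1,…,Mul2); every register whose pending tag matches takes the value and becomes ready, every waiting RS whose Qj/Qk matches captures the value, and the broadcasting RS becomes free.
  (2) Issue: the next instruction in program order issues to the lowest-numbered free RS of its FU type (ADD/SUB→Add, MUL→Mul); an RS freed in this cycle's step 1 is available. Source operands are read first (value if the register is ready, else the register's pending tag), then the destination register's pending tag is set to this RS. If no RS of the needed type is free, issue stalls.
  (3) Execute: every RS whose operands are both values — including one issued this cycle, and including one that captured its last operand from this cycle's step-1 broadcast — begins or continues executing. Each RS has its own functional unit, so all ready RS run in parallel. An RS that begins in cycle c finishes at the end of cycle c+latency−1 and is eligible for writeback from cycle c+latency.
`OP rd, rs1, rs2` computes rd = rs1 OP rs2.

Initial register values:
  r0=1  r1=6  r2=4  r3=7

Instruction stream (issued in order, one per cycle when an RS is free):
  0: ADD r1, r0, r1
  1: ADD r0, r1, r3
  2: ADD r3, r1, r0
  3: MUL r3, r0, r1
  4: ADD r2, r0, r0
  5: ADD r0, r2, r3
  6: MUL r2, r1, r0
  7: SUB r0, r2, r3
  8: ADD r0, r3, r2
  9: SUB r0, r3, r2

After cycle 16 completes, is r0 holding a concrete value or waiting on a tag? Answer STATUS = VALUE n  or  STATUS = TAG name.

STATUS = TAG Add2

cycle 1: issue ADD r1<-Add1 // r0:1,r1:Add1,r2:4,r3:7
cycle 2: issue ADD r0<-Add2 // r0:Add2,r1:Add1,r2:4,r3:7
cycle 3: issue ADD r3<-Add3 // r0:Add2,r1:Add1,r2:4,r3:Add3
cycle 4: CDB Add1=7; issue MUL r3<-Mul1 // r0:Add2,r1:7,r2:4,r3:Mul1
cycle 5: issue ADD r2<-Add1 // r0:Add2,r1:7,r2:Add1,r3:Mul1
cycle 6: stall // r0:Add2,r1:7,r2:Add1,r3:Mul1
cycle 7: CDB Add2=14; issue ADD r0<-Add2 // r0:Add2,r1:7,r2:Add1,r3:Mul1
cycle 8: issue MUL r2<-Mul2 // r0:Add2,r1:7,r2:Mul2,r3:Mul1
cycle 9: stall // r0:Add2,r1:7,r2:Mul2,r3:Mul1
cycle 10: CDB Add1=28; issue SUB r0<-Add1 // r0:Add1,r1:7,r2:Mul2,r3:Mul1
cycle 11: CDB Add3=21; issue ADD r0<-Add3 // r0:Add3,r1:7,r2:Mul2,r3:Mul1
cycle 12: CDB Mul1=98; stall // r0:Add3,r1:7,r2:Mul2,r3:98
cycle 13: stall // r0:Add3,r1:7,r2:Mul2,r3:98
cycle 14: stall // r0:Add3,r1:7,r2:Mul2,r3:98
cycle 15: CDB Add2=126; issue SUB r0<-Add2 // r0:Add2,r1:7,r2:Mul2,r3:98
cycle 16: - // r0:Add2,r1:7,r2:Mul2,r3:98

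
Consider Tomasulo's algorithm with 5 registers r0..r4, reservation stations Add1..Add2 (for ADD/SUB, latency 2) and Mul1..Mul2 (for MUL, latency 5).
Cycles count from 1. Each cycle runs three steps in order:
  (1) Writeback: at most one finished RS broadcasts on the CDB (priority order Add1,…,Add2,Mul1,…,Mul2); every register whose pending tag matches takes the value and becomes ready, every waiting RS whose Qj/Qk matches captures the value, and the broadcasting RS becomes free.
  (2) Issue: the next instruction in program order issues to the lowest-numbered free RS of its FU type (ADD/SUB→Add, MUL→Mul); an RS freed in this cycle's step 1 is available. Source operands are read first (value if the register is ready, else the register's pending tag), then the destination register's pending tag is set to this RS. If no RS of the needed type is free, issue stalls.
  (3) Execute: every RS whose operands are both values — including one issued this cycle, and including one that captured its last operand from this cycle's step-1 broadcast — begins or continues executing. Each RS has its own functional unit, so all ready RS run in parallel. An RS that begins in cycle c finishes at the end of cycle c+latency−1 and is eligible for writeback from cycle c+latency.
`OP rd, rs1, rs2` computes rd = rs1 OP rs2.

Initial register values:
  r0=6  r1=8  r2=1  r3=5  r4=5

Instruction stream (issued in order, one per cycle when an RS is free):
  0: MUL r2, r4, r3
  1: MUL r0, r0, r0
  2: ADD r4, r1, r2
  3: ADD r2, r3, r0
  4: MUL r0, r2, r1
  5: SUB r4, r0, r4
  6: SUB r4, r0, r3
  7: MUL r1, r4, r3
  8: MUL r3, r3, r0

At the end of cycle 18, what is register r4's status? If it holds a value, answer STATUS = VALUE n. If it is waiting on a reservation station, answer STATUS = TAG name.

  c1: issue MUL r2<-Mul1  regs: r0:6,r1:8,r2:Mul1,r3:5,r4:5
  c2: issue MUL r0<-Mul2  regs: r0:Mul2,r1:8,r2:Mul1,r3:5,r4:5
  c3: issue ADD r4<-Add1  regs: r0:Mul2,r1:8,r2:Mul1,r3:5,r4:Add1
  c4: issue ADD r2<-Add2  regs: r0:Mul2,r1:8,r2:Add2,r3:5,r4:Add1
  c5: stall  regs: r0:Mul2,r1:8,r2:Add2,r3:5,r4:Add1
  c6: CDB Mul1=25; issue MUL r0<-Mul1  regs: r0:Mul1,r1:8,r2:Add2,r3:5,r4:Add1
  c7: CDB Mul2=36; stall  regs: r0:Mul1,r1:8,r2:Add2,r3:5,r4:Add1
  c8: CDB Add1=33; issue SUB r4<-Add1  regs: r0:Mul1,r1:8,r2:Add2,r3:5,r4:Add1
  c9: CDB Add2=41; issue SUB r4<-Add2  regs: r0:Mul1,r1:8,r2:41,r3:5,r4:Add2
  c10: issue MUL r1<-Mul2  regs: r0:Mul1,r1:Mul2,r2:41,r3:5,r4:Add2
  c11: stall  regs: r0:Mul1,r1:Mul2,r2:41,r3:5,r4:Add2
  c12: stall  regs: r0:Mul1,r1:Mul2,r2:41,r3:5,r4:Add2
  c13: stall  regs: r0:Mul1,r1:Mul2,r2:41,r3:5,r4:Add2
  c14: CDB Mul1=328; issue MUL r3<-Mul1  regs: r0:328,r1:Mul2,r2:41,r3:Mul1,r4:Add2
  c15: -  regs: r0:328,r1:Mul2,r2:41,r3:Mul1,r4:Add2
  c16: CDB Add1=295  regs: r0:328,r1:Mul2,r2:41,r3:Mul1,r4:Add2
  c17: CDB Add2=323  regs: r0:328,r1:Mul2,r2:41,r3:Mul1,r4:323
  c18: -  regs: r0:328,r1:Mul2,r2:41,r3:Mul1,r4:323

STATUS = VALUE 323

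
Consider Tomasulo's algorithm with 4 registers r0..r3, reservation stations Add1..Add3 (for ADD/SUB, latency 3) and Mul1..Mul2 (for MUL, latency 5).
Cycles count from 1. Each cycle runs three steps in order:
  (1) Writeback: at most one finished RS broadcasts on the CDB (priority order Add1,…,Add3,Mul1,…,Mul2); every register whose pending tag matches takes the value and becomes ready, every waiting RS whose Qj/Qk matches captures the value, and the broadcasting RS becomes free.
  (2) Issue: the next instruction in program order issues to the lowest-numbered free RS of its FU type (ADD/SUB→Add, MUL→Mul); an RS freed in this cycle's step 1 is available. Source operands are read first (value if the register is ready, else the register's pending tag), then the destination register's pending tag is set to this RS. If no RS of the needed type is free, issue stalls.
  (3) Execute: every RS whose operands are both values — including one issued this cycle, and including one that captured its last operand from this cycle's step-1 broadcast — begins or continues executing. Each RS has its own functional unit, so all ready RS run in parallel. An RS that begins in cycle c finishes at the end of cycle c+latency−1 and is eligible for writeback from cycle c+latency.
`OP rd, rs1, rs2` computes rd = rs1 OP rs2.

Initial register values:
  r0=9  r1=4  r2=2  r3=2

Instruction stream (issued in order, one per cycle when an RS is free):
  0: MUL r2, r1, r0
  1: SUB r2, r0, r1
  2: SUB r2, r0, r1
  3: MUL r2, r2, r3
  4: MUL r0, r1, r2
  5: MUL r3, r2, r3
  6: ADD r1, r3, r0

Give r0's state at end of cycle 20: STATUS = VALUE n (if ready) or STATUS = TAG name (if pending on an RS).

cycle 1: issue MUL r2<-Mul1 // r0:9,r1:4,r2:Mul1,r3:2
cycle 2: issue SUB r2<-Add1 // r0:9,r1:4,r2:Add1,r3:2
cycle 3: issue SUB r2<-Add2 // r0:9,r1:4,r2:Add2,r3:2
cycle 4: issue MUL r2<-Mul2 // r0:9,r1:4,r2:Mul2,r3:2
cycle 5: CDB Add1=5; stall // r0:9,r1:4,r2:Mul2,r3:2
cycle 6: CDB Add2=5; stall // r0:9,r1:4,r2:Mul2,r3:2
cycle 7: CDB Mul1=36; issue MUL r0<-Mul1 // r0:Mul1,r1:4,r2:Mul2,r3:2
cycle 8: stall // r0:Mul1,r1:4,r2:Mul2,r3:2
cycle 9: stall // r0:Mul1,r1:4,r2:Mul2,r3:2
cycle 10: stall // r0:Mul1,r1:4,r2:Mul2,r3:2
cycle 11: CDB Mul2=10; issue MUL r3<-Mul2 // r0:Mul1,r1:4,r2:10,r3:Mul2
cycle 12: issue ADD r1<-Add1 // r0:Mul1,r1:Add1,r2:10,r3:Mul2
cycle 13: - // r0:Mul1,r1:Add1,r2:10,r3:Mul2
cycle 14: - // r0:Mul1,r1:Add1,r2:10,r3:Mul2
cycle 15: - // r0:Mul1,r1:Add1,r2:10,r3:Mul2
cycle 16: CDB Mul1=40 // r0:40,r1:Add1,r2:10,r3:Mul2
cycle 17: CDB Mul2=20 // r0:40,r1:Add1,r2:10,r3:20
cycle 18: - // r0:40,r1:Add1,r2:10,r3:20
cycle 19: - // r0:40,r1:Add1,r2:10,r3:20
cycle 20: CDB Add1=60 // r0:40,r1:60,r2:10,r3:20

STATUS = VALUE 40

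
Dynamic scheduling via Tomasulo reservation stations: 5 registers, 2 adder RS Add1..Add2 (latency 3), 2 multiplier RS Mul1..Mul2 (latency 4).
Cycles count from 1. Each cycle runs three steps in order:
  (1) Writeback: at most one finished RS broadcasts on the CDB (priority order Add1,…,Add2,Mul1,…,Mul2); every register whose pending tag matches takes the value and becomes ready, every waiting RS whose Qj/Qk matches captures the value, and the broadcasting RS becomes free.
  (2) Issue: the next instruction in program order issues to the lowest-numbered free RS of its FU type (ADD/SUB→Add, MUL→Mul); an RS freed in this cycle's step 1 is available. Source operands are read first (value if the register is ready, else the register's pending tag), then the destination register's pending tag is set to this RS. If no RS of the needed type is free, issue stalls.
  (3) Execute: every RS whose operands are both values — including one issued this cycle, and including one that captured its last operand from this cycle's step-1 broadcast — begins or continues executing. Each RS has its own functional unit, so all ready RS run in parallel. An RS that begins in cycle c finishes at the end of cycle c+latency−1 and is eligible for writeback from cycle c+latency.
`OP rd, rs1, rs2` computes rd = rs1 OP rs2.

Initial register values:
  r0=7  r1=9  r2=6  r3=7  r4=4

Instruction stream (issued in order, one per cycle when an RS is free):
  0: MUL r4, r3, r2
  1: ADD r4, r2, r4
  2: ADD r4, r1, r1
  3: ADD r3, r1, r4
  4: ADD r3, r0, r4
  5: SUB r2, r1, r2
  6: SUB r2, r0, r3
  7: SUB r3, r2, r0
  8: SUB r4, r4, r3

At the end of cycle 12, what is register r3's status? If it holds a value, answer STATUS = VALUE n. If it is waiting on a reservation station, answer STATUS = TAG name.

STATUS = TAG Add2

  c1: issue MUL r4<-Mul1  regs: r0:7,r1:9,r2:6,r3:7,r4:Mul1
  c2: issue ADD r4<-Add1  regs: r0:7,r1:9,r2:6,r3:7,r4:Add1
  c3: issue ADD r4<-Add2  regs: r0:7,r1:9,r2:6,r3:7,r4:Add2
  c4: stall  regs: r0:7,r1:9,r2:6,r3:7,r4:Add2
  c5: CDB Mul1=42; stall  regs: r0:7,r1:9,r2:6,r3:7,r4:Add2
  c6: CDB Add2=18; issue ADD r3<-Add2  regs: r0:7,r1:9,r2:6,r3:Add2,r4:18
  c7: stall  regs: r0:7,r1:9,r2:6,r3:Add2,r4:18
  c8: CDB Add1=48; issue ADD r3<-Add1  regs: r0:7,r1:9,r2:6,r3:Add1,r4:18
  c9: CDB Add2=27; issue SUB r2<-Add2  regs: r0:7,r1:9,r2:Add2,r3:Add1,r4:18
  c10: stall  regs: r0:7,r1:9,r2:Add2,r3:Add1,r4:18
  c11: CDB Add1=25; issue SUB r2<-Add1  regs: r0:7,r1:9,r2:Add1,r3:25,r4:18
  c12: CDB Add2=3; issue SUB r3<-Add2  regs: r0:7,r1:9,r2:Add1,r3:Add2,r4:18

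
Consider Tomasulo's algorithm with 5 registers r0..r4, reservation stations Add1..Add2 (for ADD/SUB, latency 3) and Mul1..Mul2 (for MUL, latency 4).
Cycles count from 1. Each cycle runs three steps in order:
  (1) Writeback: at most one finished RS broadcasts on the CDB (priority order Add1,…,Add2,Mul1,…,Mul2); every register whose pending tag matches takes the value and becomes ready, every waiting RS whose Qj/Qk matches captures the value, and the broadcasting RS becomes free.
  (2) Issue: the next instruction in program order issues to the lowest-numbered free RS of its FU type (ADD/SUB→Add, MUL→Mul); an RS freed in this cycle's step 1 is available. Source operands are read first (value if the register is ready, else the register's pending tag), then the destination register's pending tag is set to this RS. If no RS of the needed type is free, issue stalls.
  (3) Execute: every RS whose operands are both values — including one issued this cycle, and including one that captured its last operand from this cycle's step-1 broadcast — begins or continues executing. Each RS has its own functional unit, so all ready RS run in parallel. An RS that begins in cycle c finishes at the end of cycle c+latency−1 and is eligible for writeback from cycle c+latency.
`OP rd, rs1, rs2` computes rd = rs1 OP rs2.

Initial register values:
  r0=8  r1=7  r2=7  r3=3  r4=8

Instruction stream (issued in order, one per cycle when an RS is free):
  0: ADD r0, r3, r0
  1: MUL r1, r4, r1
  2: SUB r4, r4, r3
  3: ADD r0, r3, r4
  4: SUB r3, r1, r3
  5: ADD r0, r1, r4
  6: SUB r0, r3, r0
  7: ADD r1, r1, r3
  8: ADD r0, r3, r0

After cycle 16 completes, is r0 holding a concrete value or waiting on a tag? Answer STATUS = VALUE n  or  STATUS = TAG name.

STATUS = TAG Add1

cycle 1: issue ADD r0<-Add1 // r0:Add1,r1:7,r2:7,r3:3,r4:8
cycle 2: issue MUL r1<-Mul1 // r0:Add1,r1:Mul1,r2:7,r3:3,r4:8
cycle 3: issue SUB r4<-Add2 // r0:Add1,r1:Mul1,r2:7,r3:3,r4:Add2
cycle 4: CDB Add1=11; issue ADD r0<-Add1 // r0:Add1,r1:Mul1,r2:7,r3:3,r4:Add2
cycle 5: stall // r0:Add1,r1:Mul1,r2:7,r3:3,r4:Add2
cycle 6: CDB Add2=5; issue SUB r3<-Add2 // r0:Add1,r1:Mul1,r2:7,r3:Add2,r4:5
cycle 7: CDB Mul1=56; stall // r0:Add1,r1:56,r2:7,r3:Add2,r4:5
cycle 8: stall // r0:Add1,r1:56,r2:7,r3:Add2,r4:5
cycle 9: CDB Add1=8; issue ADD r0<-Add1 // r0:Add1,r1:56,r2:7,r3:Add2,r4:5
cycle 10: CDB Add2=53; issue SUB r0<-Add2 // r0:Add2,r1:56,r2:7,r3:53,r4:5
cycle 11: stall // r0:Add2,r1:56,r2:7,r3:53,r4:5
cycle 12: CDB Add1=61; issue ADD r1<-Add1 // r0:Add2,r1:Add1,r2:7,r3:53,r4:5
cycle 13: stall // r0:Add2,r1:Add1,r2:7,r3:53,r4:5
cycle 14: stall // r0:Add2,r1:Add1,r2:7,r3:53,r4:5
cycle 15: CDB Add1=109; issue ADD r0<-Add1 // r0:Add1,r1:109,r2:7,r3:53,r4:5
cycle 16: CDB Add2=-8 // r0:Add1,r1:109,r2:7,r3:53,r4:5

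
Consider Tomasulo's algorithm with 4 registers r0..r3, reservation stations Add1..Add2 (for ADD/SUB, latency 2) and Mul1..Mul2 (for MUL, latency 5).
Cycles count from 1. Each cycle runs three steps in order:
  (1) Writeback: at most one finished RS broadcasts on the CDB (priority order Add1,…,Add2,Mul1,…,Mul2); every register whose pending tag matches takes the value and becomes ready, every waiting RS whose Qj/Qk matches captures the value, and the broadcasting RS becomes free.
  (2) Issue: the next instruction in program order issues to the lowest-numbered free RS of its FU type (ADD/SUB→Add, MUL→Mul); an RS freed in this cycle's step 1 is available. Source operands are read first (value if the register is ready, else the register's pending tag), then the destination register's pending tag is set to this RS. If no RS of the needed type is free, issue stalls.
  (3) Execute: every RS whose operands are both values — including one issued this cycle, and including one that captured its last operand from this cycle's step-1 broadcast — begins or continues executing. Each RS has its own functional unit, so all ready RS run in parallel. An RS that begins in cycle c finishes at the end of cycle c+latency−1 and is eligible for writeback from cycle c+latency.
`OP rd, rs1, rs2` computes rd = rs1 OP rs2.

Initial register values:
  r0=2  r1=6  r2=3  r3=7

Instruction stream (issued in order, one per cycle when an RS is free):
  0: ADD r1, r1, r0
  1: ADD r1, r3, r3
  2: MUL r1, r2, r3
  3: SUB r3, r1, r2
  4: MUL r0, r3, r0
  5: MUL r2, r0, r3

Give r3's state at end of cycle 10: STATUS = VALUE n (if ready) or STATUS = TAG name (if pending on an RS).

c1: issue ADD r1<-Add1 | r0:2,r1:Add1,r2:3,r3:7
c2: issue ADD r1<-Add2 | r0:2,r1:Add2,r2:3,r3:7
c3: CDB Add1=8; issue MUL r1<-Mul1 | r0:2,r1:Mul1,r2:3,r3:7
c4: CDB Add2=14; issue SUB r3<-Add1 | r0:2,r1:Mul1,r2:3,r3:Add1
c5: issue MUL r0<-Mul2 | r0:Mul2,r1:Mul1,r2:3,r3:Add1
c6: stall | r0:Mul2,r1:Mul1,r2:3,r3:Add1
c7: stall | r0:Mul2,r1:Mul1,r2:3,r3:Add1
c8: CDB Mul1=21; issue MUL r2<-Mul1 | r0:Mul2,r1:21,r2:Mul1,r3:Add1
c9: - | r0:Mul2,r1:21,r2:Mul1,r3:Add1
c10: CDB Add1=18 | r0:Mul2,r1:21,r2:Mul1,r3:18

STATUS = VALUE 18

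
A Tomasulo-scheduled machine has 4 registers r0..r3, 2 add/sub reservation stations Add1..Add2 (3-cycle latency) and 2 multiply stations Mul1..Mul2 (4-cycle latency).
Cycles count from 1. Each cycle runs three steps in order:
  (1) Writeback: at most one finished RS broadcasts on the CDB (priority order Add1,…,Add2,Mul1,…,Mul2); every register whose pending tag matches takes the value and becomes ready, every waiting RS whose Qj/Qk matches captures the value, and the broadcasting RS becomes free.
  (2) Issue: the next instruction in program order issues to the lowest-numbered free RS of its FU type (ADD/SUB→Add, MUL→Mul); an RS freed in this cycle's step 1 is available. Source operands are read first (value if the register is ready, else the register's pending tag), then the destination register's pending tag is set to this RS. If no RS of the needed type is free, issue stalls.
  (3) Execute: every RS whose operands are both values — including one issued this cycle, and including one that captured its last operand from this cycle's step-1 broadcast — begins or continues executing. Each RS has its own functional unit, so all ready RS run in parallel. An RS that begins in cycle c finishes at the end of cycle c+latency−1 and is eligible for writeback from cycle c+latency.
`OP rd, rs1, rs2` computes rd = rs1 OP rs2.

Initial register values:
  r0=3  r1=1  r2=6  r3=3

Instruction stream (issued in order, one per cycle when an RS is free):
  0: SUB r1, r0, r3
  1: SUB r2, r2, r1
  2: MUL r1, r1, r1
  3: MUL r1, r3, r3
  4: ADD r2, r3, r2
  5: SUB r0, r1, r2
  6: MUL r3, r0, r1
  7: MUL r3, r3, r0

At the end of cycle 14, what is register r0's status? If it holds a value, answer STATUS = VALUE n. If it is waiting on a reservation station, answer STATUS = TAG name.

STATUS = VALUE 0

c1: issue SUB r1<-Add1 | r0:3,r1:Add1,r2:6,r3:3
c2: issue SUB r2<-Add2 | r0:3,r1:Add1,r2:Add2,r3:3
c3: issue MUL r1<-Mul1 | r0:3,r1:Mul1,r2:Add2,r3:3
c4: CDB Add1=0; issue MUL r1<-Mul2 | r0:3,r1:Mul2,r2:Add2,r3:3
c5: issue ADD r2<-Add1 | r0:3,r1:Mul2,r2:Add1,r3:3
c6: stall | r0:3,r1:Mul2,r2:Add1,r3:3
c7: CDB Add2=6; issue SUB r0<-Add2 | r0:Add2,r1:Mul2,r2:Add1,r3:3
c8: CDB Mul1=0; issue MUL r3<-Mul1 | r0:Add2,r1:Mul2,r2:Add1,r3:Mul1
c9: CDB Mul2=9; issue MUL r3<-Mul2 | r0:Add2,r1:9,r2:Add1,r3:Mul2
c10: CDB Add1=9 | r0:Add2,r1:9,r2:9,r3:Mul2
c11: - | r0:Add2,r1:9,r2:9,r3:Mul2
c12: - | r0:Add2,r1:9,r2:9,r3:Mul2
c13: CDB Add2=0 | r0:0,r1:9,r2:9,r3:Mul2
c14: - | r0:0,r1:9,r2:9,r3:Mul2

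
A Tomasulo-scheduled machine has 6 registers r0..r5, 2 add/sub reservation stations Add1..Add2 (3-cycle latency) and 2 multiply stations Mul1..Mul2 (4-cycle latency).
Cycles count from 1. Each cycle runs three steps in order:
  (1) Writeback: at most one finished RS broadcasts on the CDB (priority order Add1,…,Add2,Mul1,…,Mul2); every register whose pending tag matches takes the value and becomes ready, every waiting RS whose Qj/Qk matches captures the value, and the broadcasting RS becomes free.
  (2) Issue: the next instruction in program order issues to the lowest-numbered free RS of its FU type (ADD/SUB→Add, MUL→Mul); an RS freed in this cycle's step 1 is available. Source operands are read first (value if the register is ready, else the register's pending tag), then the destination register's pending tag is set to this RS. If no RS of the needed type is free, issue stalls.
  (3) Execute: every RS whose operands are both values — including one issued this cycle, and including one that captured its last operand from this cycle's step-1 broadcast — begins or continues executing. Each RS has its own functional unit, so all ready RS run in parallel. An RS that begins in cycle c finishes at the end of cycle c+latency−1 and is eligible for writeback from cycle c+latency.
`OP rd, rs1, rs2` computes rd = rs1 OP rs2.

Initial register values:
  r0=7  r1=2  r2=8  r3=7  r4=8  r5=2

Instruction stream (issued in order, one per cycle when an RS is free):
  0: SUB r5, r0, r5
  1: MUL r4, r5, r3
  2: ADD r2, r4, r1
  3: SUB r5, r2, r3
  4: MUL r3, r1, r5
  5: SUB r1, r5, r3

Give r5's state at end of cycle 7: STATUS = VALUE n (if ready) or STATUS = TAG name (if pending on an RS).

STATUS = TAG Add1

c1: issue SUB r5<-Add1 | r0:7,r1:2,r2:8,r3:7,r4:8,r5:Add1
c2: issue MUL r4<-Mul1 | r0:7,r1:2,r2:8,r3:7,r4:Mul1,r5:Add1
c3: issue ADD r2<-Add2 | r0:7,r1:2,r2:Add2,r3:7,r4:Mul1,r5:Add1
c4: CDB Add1=5; issue SUB r5<-Add1 | r0:7,r1:2,r2:Add2,r3:7,r4:Mul1,r5:Add1
c5: issue MUL r3<-Mul2 | r0:7,r1:2,r2:Add2,r3:Mul2,r4:Mul1,r5:Add1
c6: stall | r0:7,r1:2,r2:Add2,r3:Mul2,r4:Mul1,r5:Add1
c7: stall | r0:7,r1:2,r2:Add2,r3:Mul2,r4:Mul1,r5:Add1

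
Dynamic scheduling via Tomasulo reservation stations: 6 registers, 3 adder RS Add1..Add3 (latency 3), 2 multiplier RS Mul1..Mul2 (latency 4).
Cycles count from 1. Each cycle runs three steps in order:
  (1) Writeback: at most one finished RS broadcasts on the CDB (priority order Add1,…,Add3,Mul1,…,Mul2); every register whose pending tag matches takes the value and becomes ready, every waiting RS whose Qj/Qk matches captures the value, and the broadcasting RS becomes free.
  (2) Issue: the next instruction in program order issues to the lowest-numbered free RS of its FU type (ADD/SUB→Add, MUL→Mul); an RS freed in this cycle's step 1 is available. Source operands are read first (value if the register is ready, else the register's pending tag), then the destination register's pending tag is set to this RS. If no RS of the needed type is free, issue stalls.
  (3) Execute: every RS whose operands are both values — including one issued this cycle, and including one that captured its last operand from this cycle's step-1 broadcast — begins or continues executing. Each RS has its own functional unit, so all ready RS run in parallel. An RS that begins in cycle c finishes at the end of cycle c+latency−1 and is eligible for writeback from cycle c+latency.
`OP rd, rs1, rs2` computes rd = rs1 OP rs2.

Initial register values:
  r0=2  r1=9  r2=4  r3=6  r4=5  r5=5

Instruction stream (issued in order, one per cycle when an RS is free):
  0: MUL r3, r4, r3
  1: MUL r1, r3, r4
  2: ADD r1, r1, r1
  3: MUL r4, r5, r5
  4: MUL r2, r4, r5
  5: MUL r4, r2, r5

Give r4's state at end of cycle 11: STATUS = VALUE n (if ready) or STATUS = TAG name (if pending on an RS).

STATUS = TAG Mul2

  c1: issue MUL r3<-Mul1  regs: r0:2,r1:9,r2:4,r3:Mul1,r4:5,r5:5
  c2: issue MUL r1<-Mul2  regs: r0:2,r1:Mul2,r2:4,r3:Mul1,r4:5,r5:5
  c3: issue ADD r1<-Add1  regs: r0:2,r1:Add1,r2:4,r3:Mul1,r4:5,r5:5
  c4: stall  regs: r0:2,r1:Add1,r2:4,r3:Mul1,r4:5,r5:5
  c5: CDB Mul1=30; issue MUL r4<-Mul1  regs: r0:2,r1:Add1,r2:4,r3:30,r4:Mul1,r5:5
  c6: stall  regs: r0:2,r1:Add1,r2:4,r3:30,r4:Mul1,r5:5
  c7: stall  regs: r0:2,r1:Add1,r2:4,r3:30,r4:Mul1,r5:5
  c8: stall  regs: r0:2,r1:Add1,r2:4,r3:30,r4:Mul1,r5:5
  c9: CDB Mul1=25; issue MUL r2<-Mul1  regs: r0:2,r1:Add1,r2:Mul1,r3:30,r4:25,r5:5
  c10: CDB Mul2=150; issue MUL r4<-Mul2  regs: r0:2,r1:Add1,r2:Mul1,r3:30,r4:Mul2,r5:5
  c11: -  regs: r0:2,r1:Add1,r2:Mul1,r3:30,r4:Mul2,r5:5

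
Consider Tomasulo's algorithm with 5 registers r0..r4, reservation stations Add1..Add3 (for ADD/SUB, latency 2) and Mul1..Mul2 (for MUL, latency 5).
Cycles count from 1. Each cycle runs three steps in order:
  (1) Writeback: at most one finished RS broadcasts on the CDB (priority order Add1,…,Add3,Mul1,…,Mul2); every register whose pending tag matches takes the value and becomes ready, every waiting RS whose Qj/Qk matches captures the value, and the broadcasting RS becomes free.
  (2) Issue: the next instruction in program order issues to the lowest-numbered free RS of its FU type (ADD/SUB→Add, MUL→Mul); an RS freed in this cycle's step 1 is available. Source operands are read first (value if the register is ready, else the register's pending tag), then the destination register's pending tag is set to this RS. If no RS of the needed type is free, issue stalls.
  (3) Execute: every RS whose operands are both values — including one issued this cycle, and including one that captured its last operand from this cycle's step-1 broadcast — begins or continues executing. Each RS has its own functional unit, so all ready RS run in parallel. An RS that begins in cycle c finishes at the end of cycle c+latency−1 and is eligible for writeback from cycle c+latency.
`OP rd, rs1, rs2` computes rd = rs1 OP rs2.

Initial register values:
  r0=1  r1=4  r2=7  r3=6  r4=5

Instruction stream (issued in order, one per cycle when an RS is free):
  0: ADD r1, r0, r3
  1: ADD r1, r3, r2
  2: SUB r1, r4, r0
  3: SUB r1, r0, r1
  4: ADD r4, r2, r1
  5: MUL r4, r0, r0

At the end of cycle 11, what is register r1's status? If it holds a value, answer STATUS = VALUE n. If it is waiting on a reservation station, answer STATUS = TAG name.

  c1: issue ADD r1<-Add1  regs: r0:1,r1:Add1,r2:7,r3:6,r4:5
  c2: issue ADD r1<-Add2  regs: r0:1,r1:Add2,r2:7,r3:6,r4:5
  c3: CDB Add1=7; issue SUB r1<-Add1  regs: r0:1,r1:Add1,r2:7,r3:6,r4:5
  c4: CDB Add2=13; issue SUB r1<-Add2  regs: r0:1,r1:Add2,r2:7,r3:6,r4:5
  c5: CDB Add1=4; issue ADD r4<-Add1  regs: r0:1,r1:Add2,r2:7,r3:6,r4:Add1
  c6: issue MUL r4<-Mul1  regs: r0:1,r1:Add2,r2:7,r3:6,r4:Mul1
  c7: CDB Add2=-3  regs: r0:1,r1:-3,r2:7,r3:6,r4:Mul1
  c8: -  regs: r0:1,r1:-3,r2:7,r3:6,r4:Mul1
  c9: CDB Add1=4  regs: r0:1,r1:-3,r2:7,r3:6,r4:Mul1
  c10: -  regs: r0:1,r1:-3,r2:7,r3:6,r4:Mul1
  c11: CDB Mul1=1  regs: r0:1,r1:-3,r2:7,r3:6,r4:1

STATUS = VALUE -3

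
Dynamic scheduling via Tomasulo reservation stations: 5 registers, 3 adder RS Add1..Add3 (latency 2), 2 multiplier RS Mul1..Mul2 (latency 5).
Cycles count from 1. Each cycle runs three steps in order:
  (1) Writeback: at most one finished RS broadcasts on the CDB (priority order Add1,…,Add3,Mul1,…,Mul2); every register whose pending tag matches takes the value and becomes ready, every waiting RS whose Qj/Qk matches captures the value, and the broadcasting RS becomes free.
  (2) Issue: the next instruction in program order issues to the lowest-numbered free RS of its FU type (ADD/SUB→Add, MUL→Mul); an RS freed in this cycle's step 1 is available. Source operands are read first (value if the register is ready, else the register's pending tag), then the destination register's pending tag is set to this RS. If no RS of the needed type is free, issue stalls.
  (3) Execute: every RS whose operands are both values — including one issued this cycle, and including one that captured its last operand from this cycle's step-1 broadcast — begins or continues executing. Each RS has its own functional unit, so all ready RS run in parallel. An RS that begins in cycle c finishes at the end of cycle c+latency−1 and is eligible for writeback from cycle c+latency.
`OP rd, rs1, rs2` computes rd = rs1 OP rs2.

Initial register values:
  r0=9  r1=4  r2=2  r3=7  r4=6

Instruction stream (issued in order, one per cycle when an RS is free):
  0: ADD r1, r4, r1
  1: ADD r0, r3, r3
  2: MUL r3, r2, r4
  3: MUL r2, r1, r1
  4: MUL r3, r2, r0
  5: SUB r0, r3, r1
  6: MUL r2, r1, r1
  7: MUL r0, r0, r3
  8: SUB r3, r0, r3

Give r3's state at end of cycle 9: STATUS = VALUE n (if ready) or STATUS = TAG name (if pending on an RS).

STATUS = TAG Mul1

cycle 1: issue ADD r1<-Add1 // r0:9,r1:Add1,r2:2,r3:7,r4:6
cycle 2: issue ADD r0<-Add2 // r0:Add2,r1:Add1,r2:2,r3:7,r4:6
cycle 3: CDB Add1=10; issue MUL r3<-Mul1 // r0:Add2,r1:10,r2:2,r3:Mul1,r4:6
cycle 4: CDB Add2=14; issue MUL r2<-Mul2 // r0:14,r1:10,r2:Mul2,r3:Mul1,r4:6
cycle 5: stall // r0:14,r1:10,r2:Mul2,r3:Mul1,r4:6
cycle 6: stall // r0:14,r1:10,r2:Mul2,r3:Mul1,r4:6
cycle 7: stall // r0:14,r1:10,r2:Mul2,r3:Mul1,r4:6
cycle 8: CDB Mul1=12; issue MUL r3<-Mul1 // r0:14,r1:10,r2:Mul2,r3:Mul1,r4:6
cycle 9: CDB Mul2=100; issue SUB r0<-Add1 // r0:Add1,r1:10,r2:100,r3:Mul1,r4:6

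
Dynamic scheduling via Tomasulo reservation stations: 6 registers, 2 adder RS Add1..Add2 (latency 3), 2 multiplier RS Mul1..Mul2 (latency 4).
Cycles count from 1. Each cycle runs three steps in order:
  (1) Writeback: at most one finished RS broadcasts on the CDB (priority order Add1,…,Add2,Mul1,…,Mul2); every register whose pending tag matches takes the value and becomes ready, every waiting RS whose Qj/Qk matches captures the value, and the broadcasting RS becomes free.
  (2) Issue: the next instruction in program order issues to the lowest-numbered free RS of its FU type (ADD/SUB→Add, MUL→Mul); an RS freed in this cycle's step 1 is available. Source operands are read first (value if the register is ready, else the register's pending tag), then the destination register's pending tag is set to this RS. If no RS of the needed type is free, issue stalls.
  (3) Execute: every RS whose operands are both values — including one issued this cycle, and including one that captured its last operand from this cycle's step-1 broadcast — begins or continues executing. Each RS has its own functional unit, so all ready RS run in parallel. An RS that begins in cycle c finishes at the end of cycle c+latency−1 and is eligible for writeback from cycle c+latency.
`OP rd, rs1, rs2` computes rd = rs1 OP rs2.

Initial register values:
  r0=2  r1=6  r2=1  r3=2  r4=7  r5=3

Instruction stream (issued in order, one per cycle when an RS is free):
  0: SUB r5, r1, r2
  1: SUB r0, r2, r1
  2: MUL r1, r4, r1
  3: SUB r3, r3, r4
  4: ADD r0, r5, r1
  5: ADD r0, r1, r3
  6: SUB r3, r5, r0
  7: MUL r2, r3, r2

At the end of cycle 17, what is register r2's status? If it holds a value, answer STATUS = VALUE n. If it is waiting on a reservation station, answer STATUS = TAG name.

  c1: issue SUB r5<-Add1  regs: r0:2,r1:6,r2:1,r3:2,r4:7,r5:Add1
  c2: issue SUB r0<-Add2  regs: r0:Add2,r1:6,r2:1,r3:2,r4:7,r5:Add1
  c3: issue MUL r1<-Mul1  regs: r0:Add2,r1:Mul1,r2:1,r3:2,r4:7,r5:Add1
  c4: CDB Add1=5; issue SUB r3<-Add1  regs: r0:Add2,r1:Mul1,r2:1,r3:Add1,r4:7,r5:5
  c5: CDB Add2=-5; issue ADD r0<-Add2  regs: r0:Add2,r1:Mul1,r2:1,r3:Add1,r4:7,r5:5
  c6: stall  regs: r0:Add2,r1:Mul1,r2:1,r3:Add1,r4:7,r5:5
  c7: CDB Add1=-5; issue ADD r0<-Add1  regs: r0:Add1,r1:Mul1,r2:1,r3:-5,r4:7,r5:5
  c8: CDB Mul1=42; stall  regs: r0:Add1,r1:42,r2:1,r3:-5,r4:7,r5:5
  c9: stall  regs: r0:Add1,r1:42,r2:1,r3:-5,r4:7,r5:5
  c10: stall  regs: r0:Add1,r1:42,r2:1,r3:-5,r4:7,r5:5
  c11: CDB Add1=37; issue SUB r3<-Add1  regs: r0:37,r1:42,r2:1,r3:Add1,r4:7,r5:5
  c12: CDB Add2=47; issue MUL r2<-Mul1  regs: r0:37,r1:42,r2:Mul1,r3:Add1,r4:7,r5:5
  c13: -  regs: r0:37,r1:42,r2:Mul1,r3:Add1,r4:7,r5:5
  c14: CDB Add1=-32  regs: r0:37,r1:42,r2:Mul1,r3:-32,r4:7,r5:5
  c15: -  regs: r0:37,r1:42,r2:Mul1,r3:-32,r4:7,r5:5
  c16: -  regs: r0:37,r1:42,r2:Mul1,r3:-32,r4:7,r5:5
  c17: -  regs: r0:37,r1:42,r2:Mul1,r3:-32,r4:7,r5:5

STATUS = TAG Mul1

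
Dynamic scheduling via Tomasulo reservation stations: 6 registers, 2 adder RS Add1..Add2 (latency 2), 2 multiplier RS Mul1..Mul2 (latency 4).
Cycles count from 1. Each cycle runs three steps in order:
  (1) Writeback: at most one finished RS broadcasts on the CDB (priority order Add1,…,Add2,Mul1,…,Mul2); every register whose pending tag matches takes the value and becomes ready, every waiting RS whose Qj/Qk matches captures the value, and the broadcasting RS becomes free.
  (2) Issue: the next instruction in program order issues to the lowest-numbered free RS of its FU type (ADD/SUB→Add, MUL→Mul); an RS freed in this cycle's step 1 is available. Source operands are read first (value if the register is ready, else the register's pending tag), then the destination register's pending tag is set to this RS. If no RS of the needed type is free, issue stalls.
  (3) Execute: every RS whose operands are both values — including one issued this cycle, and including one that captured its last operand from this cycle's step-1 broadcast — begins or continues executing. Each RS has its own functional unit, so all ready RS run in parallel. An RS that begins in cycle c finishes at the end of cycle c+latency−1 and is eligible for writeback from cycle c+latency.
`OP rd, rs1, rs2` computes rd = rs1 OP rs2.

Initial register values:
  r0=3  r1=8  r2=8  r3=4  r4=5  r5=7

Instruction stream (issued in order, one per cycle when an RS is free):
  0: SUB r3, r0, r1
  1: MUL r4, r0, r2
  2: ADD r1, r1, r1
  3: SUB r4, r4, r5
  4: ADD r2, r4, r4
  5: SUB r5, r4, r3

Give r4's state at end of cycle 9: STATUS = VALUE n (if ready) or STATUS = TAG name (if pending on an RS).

STATUS = VALUE 17

cycle 1: issue SUB r3<-Add1 // r0:3,r1:8,r2:8,r3:Add1,r4:5,r5:7
cycle 2: issue MUL r4<-Mul1 // r0:3,r1:8,r2:8,r3:Add1,r4:Mul1,r5:7
cycle 3: CDB Add1=-5; issue ADD r1<-Add1 // r0:3,r1:Add1,r2:8,r3:-5,r4:Mul1,r5:7
cycle 4: issue SUB r4<-Add2 // r0:3,r1:Add1,r2:8,r3:-5,r4:Add2,r5:7
cycle 5: CDB Add1=16; issue ADD r2<-Add1 // r0:3,r1:16,r2:Add1,r3:-5,r4:Add2,r5:7
cycle 6: CDB Mul1=24; stall // r0:3,r1:16,r2:Add1,r3:-5,r4:Add2,r5:7
cycle 7: stall // r0:3,r1:16,r2:Add1,r3:-5,r4:Add2,r5:7
cycle 8: CDB Add2=17; issue SUB r5<-Add2 // r0:3,r1:16,r2:Add1,r3:-5,r4:17,r5:Add2
cycle 9: - // r0:3,r1:16,r2:Add1,r3:-5,r4:17,r5:Add2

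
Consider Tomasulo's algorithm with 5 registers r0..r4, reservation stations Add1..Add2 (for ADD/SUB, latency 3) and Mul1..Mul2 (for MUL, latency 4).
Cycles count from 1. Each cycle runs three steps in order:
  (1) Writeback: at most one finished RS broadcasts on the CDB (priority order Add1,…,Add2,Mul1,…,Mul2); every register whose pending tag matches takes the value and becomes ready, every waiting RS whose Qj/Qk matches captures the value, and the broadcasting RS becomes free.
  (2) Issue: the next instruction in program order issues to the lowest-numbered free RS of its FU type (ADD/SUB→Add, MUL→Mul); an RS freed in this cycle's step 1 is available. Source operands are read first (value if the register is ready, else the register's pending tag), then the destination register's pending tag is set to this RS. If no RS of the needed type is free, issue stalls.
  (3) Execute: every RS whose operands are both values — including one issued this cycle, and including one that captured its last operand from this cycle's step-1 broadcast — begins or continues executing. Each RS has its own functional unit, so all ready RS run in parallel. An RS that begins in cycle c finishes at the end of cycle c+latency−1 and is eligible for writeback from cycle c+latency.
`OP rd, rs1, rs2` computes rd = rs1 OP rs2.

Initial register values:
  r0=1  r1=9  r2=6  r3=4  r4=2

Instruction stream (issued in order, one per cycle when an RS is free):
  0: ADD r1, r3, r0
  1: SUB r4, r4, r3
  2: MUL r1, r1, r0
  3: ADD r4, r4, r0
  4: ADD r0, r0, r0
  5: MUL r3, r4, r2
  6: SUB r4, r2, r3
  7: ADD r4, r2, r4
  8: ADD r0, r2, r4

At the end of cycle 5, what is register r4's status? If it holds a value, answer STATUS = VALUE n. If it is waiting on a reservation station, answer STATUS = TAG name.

STATUS = TAG Add1

c1: issue ADD r1<-Add1 | r0:1,r1:Add1,r2:6,r3:4,r4:2
c2: issue SUB r4<-Add2 | r0:1,r1:Add1,r2:6,r3:4,r4:Add2
c3: issue MUL r1<-Mul1 | r0:1,r1:Mul1,r2:6,r3:4,r4:Add2
c4: CDB Add1=5; issue ADD r4<-Add1 | r0:1,r1:Mul1,r2:6,r3:4,r4:Add1
c5: CDB Add2=-2; issue ADD r0<-Add2 | r0:Add2,r1:Mul1,r2:6,r3:4,r4:Add1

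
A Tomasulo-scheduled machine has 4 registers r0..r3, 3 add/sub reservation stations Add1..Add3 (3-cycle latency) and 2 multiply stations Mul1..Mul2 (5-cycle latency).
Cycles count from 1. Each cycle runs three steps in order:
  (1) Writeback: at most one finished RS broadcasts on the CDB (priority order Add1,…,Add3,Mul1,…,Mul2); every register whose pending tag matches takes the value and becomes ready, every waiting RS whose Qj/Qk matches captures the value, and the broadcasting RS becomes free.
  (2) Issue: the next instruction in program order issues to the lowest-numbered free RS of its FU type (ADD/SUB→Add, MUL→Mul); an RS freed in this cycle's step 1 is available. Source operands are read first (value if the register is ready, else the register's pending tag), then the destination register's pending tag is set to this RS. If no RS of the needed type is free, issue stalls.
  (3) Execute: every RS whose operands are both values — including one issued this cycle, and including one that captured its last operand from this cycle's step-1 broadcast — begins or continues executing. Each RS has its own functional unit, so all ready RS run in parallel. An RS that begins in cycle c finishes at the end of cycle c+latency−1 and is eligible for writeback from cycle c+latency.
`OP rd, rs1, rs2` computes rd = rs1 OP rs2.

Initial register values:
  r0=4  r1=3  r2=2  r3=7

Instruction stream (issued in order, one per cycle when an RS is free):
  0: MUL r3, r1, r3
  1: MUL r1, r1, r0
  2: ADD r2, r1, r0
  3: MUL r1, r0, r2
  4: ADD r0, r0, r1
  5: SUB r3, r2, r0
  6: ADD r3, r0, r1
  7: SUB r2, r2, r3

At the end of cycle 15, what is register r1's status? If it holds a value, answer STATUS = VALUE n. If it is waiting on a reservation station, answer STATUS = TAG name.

c1: issue MUL r3<-Mul1 | r0:4,r1:3,r2:2,r3:Mul1
c2: issue MUL r1<-Mul2 | r0:4,r1:Mul2,r2:2,r3:Mul1
c3: issue ADD r2<-Add1 | r0:4,r1:Mul2,r2:Add1,r3:Mul1
c4: stall | r0:4,r1:Mul2,r2:Add1,r3:Mul1
c5: stall | r0:4,r1:Mul2,r2:Add1,r3:Mul1
c6: CDB Mul1=21; issue MUL r1<-Mul1 | r0:4,r1:Mul1,r2:Add1,r3:21
c7: CDB Mul2=12; issue ADD r0<-Add2 | r0:Add2,r1:Mul1,r2:Add1,r3:21
c8: issue SUB r3<-Add3 | r0:Add2,r1:Mul1,r2:Add1,r3:Add3
c9: stall | r0:Add2,r1:Mul1,r2:Add1,r3:Add3
c10: CDB Add1=16; issue ADD r3<-Add1 | r0:Add2,r1:Mul1,r2:16,r3:Add1
c11: stall | r0:Add2,r1:Mul1,r2:16,r3:Add1
c12: stall | r0:Add2,r1:Mul1,r2:16,r3:Add1
c13: stall | r0:Add2,r1:Mul1,r2:16,r3:Add1
c14: stall | r0:Add2,r1:Mul1,r2:16,r3:Add1
c15: CDB Mul1=64; stall | r0:Add2,r1:64,r2:16,r3:Add1

STATUS = VALUE 64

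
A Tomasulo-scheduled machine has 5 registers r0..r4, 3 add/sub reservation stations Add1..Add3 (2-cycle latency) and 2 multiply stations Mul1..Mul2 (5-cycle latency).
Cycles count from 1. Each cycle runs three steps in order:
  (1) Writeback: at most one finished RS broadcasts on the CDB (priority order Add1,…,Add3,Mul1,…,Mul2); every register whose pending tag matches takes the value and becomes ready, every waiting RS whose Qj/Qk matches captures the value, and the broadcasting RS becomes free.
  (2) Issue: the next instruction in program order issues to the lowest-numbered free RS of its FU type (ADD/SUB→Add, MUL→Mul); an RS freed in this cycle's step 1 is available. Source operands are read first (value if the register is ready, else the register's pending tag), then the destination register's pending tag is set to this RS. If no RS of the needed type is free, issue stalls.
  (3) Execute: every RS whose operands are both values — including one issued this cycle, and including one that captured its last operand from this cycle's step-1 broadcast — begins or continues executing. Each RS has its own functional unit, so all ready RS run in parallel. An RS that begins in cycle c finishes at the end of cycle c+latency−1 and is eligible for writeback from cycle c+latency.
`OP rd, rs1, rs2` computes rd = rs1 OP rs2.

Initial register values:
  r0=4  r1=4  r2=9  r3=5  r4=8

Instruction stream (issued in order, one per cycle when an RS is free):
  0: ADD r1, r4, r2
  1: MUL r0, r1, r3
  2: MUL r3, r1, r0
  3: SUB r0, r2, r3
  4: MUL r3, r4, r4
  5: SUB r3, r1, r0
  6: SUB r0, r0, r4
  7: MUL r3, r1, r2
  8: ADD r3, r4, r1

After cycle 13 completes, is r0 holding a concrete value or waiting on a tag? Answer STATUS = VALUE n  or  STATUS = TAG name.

STATUS = TAG Add3

  c1: issue ADD r1<-Add1  regs: r0:4,r1:Add1,r2:9,r3:5,r4:8
  c2: issue MUL r0<-Mul1  regs: r0:Mul1,r1:Add1,r2:9,r3:5,r4:8
  c3: CDB Add1=17; issue MUL r3<-Mul2  regs: r0:Mul1,r1:17,r2:9,r3:Mul2,r4:8
  c4: issue SUB r0<-Add1  regs: r0:Add1,r1:17,r2:9,r3:Mul2,r4:8
  c5: stall  regs: r0:Add1,r1:17,r2:9,r3:Mul2,r4:8
  c6: stall  regs: r0:Add1,r1:17,r2:9,r3:Mul2,r4:8
  c7: stall  regs: r0:Add1,r1:17,r2:9,r3:Mul2,r4:8
  c8: CDB Mul1=85; issue MUL r3<-Mul1  regs: r0:Add1,r1:17,r2:9,r3:Mul1,r4:8
  c9: issue SUB r3<-Add2  regs: r0:Add1,r1:17,r2:9,r3:Add2,r4:8
  c10: issue SUB r0<-Add3  regs: r0:Add3,r1:17,r2:9,r3:Add2,r4:8
  c11: stall  regs: r0:Add3,r1:17,r2:9,r3:Add2,r4:8
  c12: stall  regs: r0:Add3,r1:17,r2:9,r3:Add2,r4:8
  c13: CDB Mul1=64; issue MUL r3<-Mul1  regs: r0:Add3,r1:17,r2:9,r3:Mul1,r4:8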